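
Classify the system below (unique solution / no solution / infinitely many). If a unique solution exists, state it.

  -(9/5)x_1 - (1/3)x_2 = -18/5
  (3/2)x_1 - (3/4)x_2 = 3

Row-reduce the augmented matrix:
R1 ← R1 / (-9/5).
R2 ← R2 − 3/2·R1.
R2 ← R2 / (-37/36).
R1 ← R1 − 5/27·R2.
Reading off the reduced rows gives x_1 = 2, x_2 = 0.

x_1 = 2, x_2 = 0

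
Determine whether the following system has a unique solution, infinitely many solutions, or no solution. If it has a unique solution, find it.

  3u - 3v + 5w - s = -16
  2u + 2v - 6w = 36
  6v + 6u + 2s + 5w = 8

Row-reduce:
R1 ← R1 / (3).
R2 ← R2 − 2·R1.
R3 ← R3 − 6·R1.
R2 ← R2 / (4).
R1 ← R1 + 1·R2.
R3 ← R3 − 12·R2.
R3 ← R3 / (23).
R1 ← R1 + 2/3·R3.
R2 ← R2 + 7/3·R3.
Rank is 3 with 4 unknowns, leaving s free.

infinitely many solutions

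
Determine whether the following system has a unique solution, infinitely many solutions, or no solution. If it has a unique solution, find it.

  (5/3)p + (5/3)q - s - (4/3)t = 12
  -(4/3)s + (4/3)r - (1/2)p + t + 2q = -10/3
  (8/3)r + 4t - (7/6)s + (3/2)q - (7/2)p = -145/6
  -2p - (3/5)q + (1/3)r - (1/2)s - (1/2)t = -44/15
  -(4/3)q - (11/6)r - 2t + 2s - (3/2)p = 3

Row-reduce:
R1 ← R1 / (5/3).
R2 ← R2 + 1/2·R1.
R3 ← R3 + 7/2·R1.
R4 ← R4 + 2·R1.
R5 ← R5 + 3/2·R1.
R2 ← R2 / (5/2).
R1 ← R1 − 1·R2.
R3 ← R3 − 5·R2.
R4 ← R4 − 7/5·R2.
R5 ← R5 − 1/6·R2.
Swap R3 and R4.
R3 ← R3 / (-31/75).
R1 ← R1 + 8/15·R3.
R2 ← R2 − 8/15·R3.
R5 ← R5 + 173/90·R3.
Swap R4 and R5.
R4 ← R4 / (175/36).
R1 ← R1 − 16/15·R4.
R2 ← R2 + 5/3·R4.
R3 ← R3 − 19/10·R4.
Row 5 reduces to 0 = 1/2, a contradiction. The system is inconsistent.

no solution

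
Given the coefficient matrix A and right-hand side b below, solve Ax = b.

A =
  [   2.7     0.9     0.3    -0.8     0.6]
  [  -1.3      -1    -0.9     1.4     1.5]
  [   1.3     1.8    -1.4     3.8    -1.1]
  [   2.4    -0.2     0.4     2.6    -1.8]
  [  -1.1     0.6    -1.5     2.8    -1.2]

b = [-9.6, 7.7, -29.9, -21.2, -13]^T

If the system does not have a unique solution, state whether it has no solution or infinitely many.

Row-reduce the augmented matrix:
R1 ← R1 / (27/10).
R2 ← R2 + 13/10·R1.
R3 ← R3 − 13/10·R1.
R4 ← R4 − 12/5·R1.
R5 ← R5 + 11/10·R1.
R2 ← R2 / (-17/30).
R1 ← R1 − 1/3·R2.
R3 ← R3 − 41/30·R2.
R4 ← R4 + 1·R2.
R5 ← R5 − 29/30·R2.
R3 ← R3 / (-101/30).
R1 ← R1 + 1/3·R3.
R2 ← R2 − 4/3·R3.
R4 ← R4 − 22/15·R3.
R5 ← R5 + 8/3·R3.
R4 ← R4 / (113573/25755).
R1 ← R1 + 1834/5151·R4.
R2 ← R2 − 4306/5151·R4.
R3 ← R3 + 10148/5151·R4.
R5 ← R5 + 27001/25755·R4.
R5 ← R5 / (-277889/227146).
R1 ← R1 − 73195/113573·R5.
R2 ← R2 + 136183/113573·R5.
R3 ← R3 + 312596/113573·R5.
R4 ← R4 + 108576/113573·R5.
Reading off the reduced rows gives x_1 = -4, x_2 = -4, x_3 = 2, x_4 = -3, x_5 = 3.

x_1 = -4, x_2 = -4, x_3 = 2, x_4 = -3, x_5 = 3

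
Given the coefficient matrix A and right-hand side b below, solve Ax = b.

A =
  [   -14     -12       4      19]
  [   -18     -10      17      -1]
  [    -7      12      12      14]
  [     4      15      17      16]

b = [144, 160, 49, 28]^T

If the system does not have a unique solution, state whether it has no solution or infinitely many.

x_1 = -3, x_2 = -4, x_3 = 4, x_4 = 2

Row-reduce the augmented matrix:
R1 ← R1 / (-14).
R2 ← R2 + 18·R1.
R3 ← R3 + 7·R1.
R4 ← R4 − 4·R1.
R2 ← R2 / (38/7).
R1 ← R1 − 6/7·R2.
R3 ← R3 − 18·R2.
R4 ← R4 − 81/7·R2.
R3 ← R3 / (-557/19).
R1 ← R1 + 41/19·R3.
R2 ← R2 − 83/38·R3.
R4 ← R4 + 271/38·R3.
R4 ← R4 / (120369/2228).
R1 ← R1 + 2161/557·R4.
R2 ← R2 − 4307/2228·R4.
R3 ← R3 + 3375/1114·R4.
Reading off the reduced rows gives x_1 = -3, x_2 = -4, x_3 = 4, x_4 = 2.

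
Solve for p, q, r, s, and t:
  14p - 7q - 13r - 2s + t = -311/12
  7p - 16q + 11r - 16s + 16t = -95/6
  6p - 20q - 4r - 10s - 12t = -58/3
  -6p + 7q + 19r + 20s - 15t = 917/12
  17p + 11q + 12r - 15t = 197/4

Row-reduce the augmented matrix:
R1 ← R1 / (14).
R2 ← R2 − 7·R1.
R3 ← R3 − 6·R1.
R4 ← R4 + 6·R1.
R5 ← R5 − 17·R1.
R2 ← R2 / (-25/2).
R1 ← R1 + 1/2·R2.
R3 ← R3 + 17·R2.
R4 ← R4 − 4·R2.
R5 ← R5 − 39/2·R2.
R3 ← R3 / (-778/35).
R1 ← R1 + 57/35·R3.
R2 ← R2 + 7/5·R3.
R4 ← R4 − 666/35·R3.
R5 ← R5 − 1928/35·R3.
R4 ← R4 / (9328/389).
R1 ← R1 + 143/389·R4.
R2 ← R2 − 191/389·R4.
R3 ← R3 + 197/389·R4.
R5 ← R5 − 2694/389·R4.
R5 ← R5 / (-149279/2332).
R1 ← R1 − 2797/2120·R5.
R2 ← R2 − 7717/4664·R5.
R3 ← R3 − 16293/23320·R5.
R4 ← R4 + 37243/23320·R5.
Reading off the reduced rows gives p = 1/2, q = 1/2, r = 2, s = 4/3, t = -3/4.

p = 1/2, q = 1/2, r = 2, s = 4/3, t = -3/4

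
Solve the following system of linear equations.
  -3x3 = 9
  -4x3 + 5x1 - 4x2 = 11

Row-reduce:
Swap R1 and R2.
R1 ← R1 / (5).
R2 ← R2 / (-3).
R1 ← R1 + 4/5·R2.
Rank is 2 with 3 unknowns, leaving x2 free.

infinitely many solutions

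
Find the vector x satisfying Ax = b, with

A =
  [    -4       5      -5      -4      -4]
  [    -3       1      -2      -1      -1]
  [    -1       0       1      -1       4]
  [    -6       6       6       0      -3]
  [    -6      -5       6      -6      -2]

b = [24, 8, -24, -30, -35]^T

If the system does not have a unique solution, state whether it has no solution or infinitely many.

x_1 = 1, x_2 = -1, x_3 = -5, x_4 = 2, x_5 = -4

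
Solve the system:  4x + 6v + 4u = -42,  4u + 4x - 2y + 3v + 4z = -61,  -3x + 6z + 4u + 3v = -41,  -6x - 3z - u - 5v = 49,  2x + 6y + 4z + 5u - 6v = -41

x = -4, y = 1, z = -5, u = -5, v = -1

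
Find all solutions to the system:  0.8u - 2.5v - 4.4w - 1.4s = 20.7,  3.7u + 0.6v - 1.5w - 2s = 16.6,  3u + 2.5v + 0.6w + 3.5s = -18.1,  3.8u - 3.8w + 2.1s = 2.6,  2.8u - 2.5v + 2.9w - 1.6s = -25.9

Row-reduce the augmented matrix:
R1 ← R1 / (4/5).
R2 ← R2 − 37/10·R1.
R3 ← R3 − 3·R1.
R4 ← R4 − 19/5·R1.
R5 ← R5 − 14/5·R1.
R2 ← R2 / (973/80).
R1 ← R1 + 25/8·R2.
R3 ← R3 − 95/8·R2.
R4 ← R4 − 95/8·R2.
R5 ← R5 − 25/4·R2.
R3 ← R3 / (-6346/4865).
R1 ← R1 + 639/973·R3.
R2 ← R2 − 1508/973·R3.
R4 ← R4 + 6346/4865·R3.
R5 ← R5 − 83809/9730·R3.
Swap R4 and R5.
R4 ← R4 / (199919/6680).
R1 ← R1 + 35611/12692·R4.
R2 ← R2 − 17683/3173·R4.
R3 ← R3 + 42625/12692·R4.
R5 reduces to 0 = 0, so the extra equation is consistent.
Reading off the reduced rows gives u = -2, v = 5, w = -6, s = -6.

u = -2, v = 5, w = -6, s = -6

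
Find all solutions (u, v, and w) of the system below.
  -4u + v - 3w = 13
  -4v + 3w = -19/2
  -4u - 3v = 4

Row-reduce:
R1 ← R1 / (-4).
R3 ← R3 + 4·R1.
R2 ← R2 / (-4).
R1 ← R1 + 1/4·R2.
R3 ← R3 + 4·R2.
Row 3 reduces to 0 = 1/2, a contradiction. The system is inconsistent.

no solution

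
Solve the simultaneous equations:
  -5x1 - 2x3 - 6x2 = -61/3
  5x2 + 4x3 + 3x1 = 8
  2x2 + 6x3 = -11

Row-reduce the augmented matrix:
R1 ← R1 / (-5).
R2 ← R2 − 3·R1.
R2 ← R2 / (7/5).
R1 ← R1 − 6/5·R2.
R3 ← R3 − 2·R2.
R3 ← R3 / (2).
R1 ← R1 + 2·R3.
R2 ← R2 − 2·R3.
Reading off the reduced rows gives x1 = 8/3, x2 = 2, x3 = -5/2.

x1 = 8/3, x2 = 2, x3 = -5/2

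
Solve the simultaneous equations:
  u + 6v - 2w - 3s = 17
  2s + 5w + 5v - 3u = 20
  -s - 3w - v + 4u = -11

infinitely many solutions

Row-reduce:
R2 ← R2 + 3·R1.
R3 ← R3 − 4·R1.
R2 ← R2 / (23).
R1 ← R1 − 6·R2.
R3 ← R3 + 25·R2.
R3 ← R3 / (90/23).
R1 ← R1 + 40/23·R3.
R2 ← R2 + 1/23·R3.
Rank is 3 with 4 unknowns, leaving s free.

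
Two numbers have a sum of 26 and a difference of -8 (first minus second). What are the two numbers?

Let x = first number, y = second number.
  y + x = 26
  x - y = -8
Row-reduce the augmented matrix:
R2 ← R2 − 1·R1.
R2 ← R2 / (-2).
R1 ← R1 − 1·R2.
Reading off the reduced rows gives x = 9, y = 17.

first number: 9, second number: 17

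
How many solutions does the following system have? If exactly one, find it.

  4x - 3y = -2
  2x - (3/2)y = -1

infinitely many solutions

Row-reduce:
R1 ← R1 / (4).
R2 ← R2 − 2·R1.
Rank is 1 with 2 unknowns, leaving y free.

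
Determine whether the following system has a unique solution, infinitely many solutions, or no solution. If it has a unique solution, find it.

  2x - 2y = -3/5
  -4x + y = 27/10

Row-reduce the augmented matrix:
R1 ← R1 / (2).
R2 ← R2 + 4·R1.
R2 ← R2 / (-3).
R1 ← R1 + 1·R2.
Reading off the reduced rows gives x = -4/5, y = -1/2.

x = -4/5, y = -1/2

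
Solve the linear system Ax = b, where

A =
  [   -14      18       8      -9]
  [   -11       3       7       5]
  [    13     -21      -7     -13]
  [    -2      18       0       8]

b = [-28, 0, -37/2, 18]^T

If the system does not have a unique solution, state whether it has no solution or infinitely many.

Row-reduce:
R1 ← R1 / (-14).
R2 ← R2 + 11·R1.
R3 ← R3 − 13·R1.
R4 ← R4 + 2·R1.
R2 ← R2 / (-78/7).
R1 ← R1 + 9/7·R2.
R3 ← R3 + 30/7·R2.
R4 ← R4 − 108/7·R2.
R3 ← R3 / (2/13).
R1 ← R1 + 17/26·R3.
R2 ← R2 + 5/78·R3.
R4 ← R4 + 2/13·R3.
Row 4 reduces to 0 = -1/2, a contradiction. The system is inconsistent.

no solution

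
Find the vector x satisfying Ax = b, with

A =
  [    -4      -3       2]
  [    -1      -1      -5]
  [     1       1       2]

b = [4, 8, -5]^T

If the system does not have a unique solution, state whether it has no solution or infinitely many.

x_1 = 3, x_2 = -6, x_3 = -1

Row-reduce the augmented matrix:
R1 ← R1 / (-4).
R2 ← R2 + 1·R1.
R3 ← R3 − 1·R1.
R2 ← R2 / (-1/4).
R1 ← R1 − 3/4·R2.
R3 ← R3 − 1/4·R2.
R3 ← R3 / (-3).
R1 ← R1 + 17·R3.
R2 ← R2 − 22·R3.
Reading off the reduced rows gives x_1 = 3, x_2 = -6, x_3 = -1.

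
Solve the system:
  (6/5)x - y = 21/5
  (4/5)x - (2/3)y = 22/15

Row-reduce:
R1 ← R1 / (6/5).
R2 ← R2 − 4/5·R1.
Row 2 reduces to 0 = -4/3, a contradiction. The system is inconsistent.

no solution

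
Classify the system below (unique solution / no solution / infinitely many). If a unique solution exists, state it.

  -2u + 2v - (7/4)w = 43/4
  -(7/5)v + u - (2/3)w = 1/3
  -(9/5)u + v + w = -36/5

Row-reduce the augmented matrix:
R1 ← R1 / (-2).
R2 ← R2 − 1·R1.
R3 ← R3 + 9/5·R1.
R2 ← R2 / (-2/5).
R1 ← R1 + 1·R2.
R3 ← R3 + 4/5·R2.
R3 ← R3 / (679/120).
R1 ← R1 − 227/48·R3.
R2 ← R2 − 185/48·R3.
Reading off the reduced rows gives u = 4, v = 5, w = -5.

u = 4, v = 5, w = -5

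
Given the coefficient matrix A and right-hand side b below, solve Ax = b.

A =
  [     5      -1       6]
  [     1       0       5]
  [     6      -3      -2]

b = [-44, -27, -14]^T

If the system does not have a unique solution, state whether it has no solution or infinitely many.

Row-reduce the augmented matrix:
R1 ← R1 / (5).
R2 ← R2 − 1·R1.
R3 ← R3 − 6·R1.
R2 ← R2 / (1/5).
R1 ← R1 + 1/5·R2.
R3 ← R3 + 9/5·R2.
R3 ← R3 / (25).
R1 ← R1 − 5·R3.
R2 ← R2 − 19·R3.
Reading off the reduced rows gives x_1 = -2, x_2 = 4, x_3 = -5.

x_1 = -2, x_2 = 4, x_3 = -5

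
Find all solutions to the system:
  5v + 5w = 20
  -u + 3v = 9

infinitely many solutions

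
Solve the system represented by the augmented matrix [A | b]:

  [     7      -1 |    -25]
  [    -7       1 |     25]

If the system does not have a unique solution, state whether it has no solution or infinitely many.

infinitely many solutions

Row-reduce:
R1 ← R1 / (7).
R2 ← R2 + 7·R1.
Rank is 1 with 2 unknowns, leaving x_2 free.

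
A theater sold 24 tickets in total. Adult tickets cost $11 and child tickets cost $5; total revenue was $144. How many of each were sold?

Let a = adult tickets, c = child tickets.
  c + a = 24
  11a + 5c = 144
From equation 1: a = 24 − c.
Substitute into equation 2 and solve: c = 20.
Then a = 4.

adult tickets: 4, child tickets: 20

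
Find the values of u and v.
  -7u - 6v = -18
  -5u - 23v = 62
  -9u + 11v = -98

u = 6, v = -4

Row-reduce the augmented matrix:
R1 ← R1 / (-7).
R2 ← R2 + 5·R1.
R3 ← R3 + 9·R1.
R2 ← R2 / (-131/7).
R1 ← R1 − 6/7·R2.
R3 ← R3 − 131/7·R2.
R3 reduces to 0 = 0, so the extra equation is consistent.
Reading off the reduced rows gives u = 6, v = -4.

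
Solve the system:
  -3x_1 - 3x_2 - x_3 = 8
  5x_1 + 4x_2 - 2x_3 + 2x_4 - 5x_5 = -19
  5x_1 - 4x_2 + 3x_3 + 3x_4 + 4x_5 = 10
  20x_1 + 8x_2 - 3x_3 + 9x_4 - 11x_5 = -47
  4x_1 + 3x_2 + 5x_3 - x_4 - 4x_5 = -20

infinitely many solutions

Row-reduce:
R1 ← R1 / (-3).
R2 ← R2 − 5·R1.
R3 ← R3 − 5·R1.
R4 ← R4 − 20·R1.
R5 ← R5 − 4·R1.
R2 ← R2 / (-1).
R1 ← R1 − 1·R2.
R3 ← R3 + 9·R2.
R4 ← R4 + 12·R2.
R5 ← R5 + 1·R2.
R3 ← R3 / (103/3).
R1 ← R1 + 10/3·R3.
R2 ← R2 − 11/3·R3.
R4 ← R4 − 103/3·R3.
R5 ← R5 − 22/3·R3.
Swap R4 and R5.
R4 ← R4 / (21/103).
R1 ← R1 − 56/103·R4.
R2 ← R2 + 41/103·R4.
R3 ← R3 + 45/103·R4.
Rank is 4 with 5 unknowns, leaving x_5 free.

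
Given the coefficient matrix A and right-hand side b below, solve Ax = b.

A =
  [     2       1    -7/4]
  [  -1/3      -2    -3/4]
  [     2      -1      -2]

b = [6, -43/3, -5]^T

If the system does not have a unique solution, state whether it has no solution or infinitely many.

x_1 = 4, x_2 = 5, x_3 = 4

Row-reduce the augmented matrix:
R1 ← R1 / (2).
R2 ← R2 + 1/3·R1.
R3 ← R3 − 2·R1.
R2 ← R2 / (-11/6).
R1 ← R1 − 1/2·R2.
R3 ← R3 + 2·R2.
R3 ← R3 / (39/44).
R1 ← R1 + 51/44·R3.
R2 ← R2 − 25/44·R3.
Reading off the reduced rows gives x_1 = 4, x_2 = 5, x_3 = 4.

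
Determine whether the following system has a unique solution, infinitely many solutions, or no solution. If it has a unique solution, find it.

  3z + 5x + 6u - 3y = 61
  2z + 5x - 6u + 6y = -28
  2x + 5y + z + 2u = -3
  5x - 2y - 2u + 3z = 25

x = 2, y = -4, z = 5, u = 4

Row-reduce the augmented matrix:
R1 ← R1 / (5).
R2 ← R2 − 5·R1.
R3 ← R3 − 2·R1.
R4 ← R4 − 5·R1.
R2 ← R2 / (9).
R1 ← R1 + 3/5·R2.
R3 ← R3 − 31/5·R2.
R4 ← R4 − 1·R2.
R3 ← R3 / (22/45).
R1 ← R1 − 8/15·R3.
R2 ← R2 + 1/9·R3.
R4 ← R4 − 1/9·R3.
R4 ← R4 / (-93/11).
R1 ← R1 + 90/11·R4.
R2 ← R2 − 5/11·R4.
R3 ← R3 − 177/11·R4.
Reading off the reduced rows gives x = 2, y = -4, z = 5, u = 4.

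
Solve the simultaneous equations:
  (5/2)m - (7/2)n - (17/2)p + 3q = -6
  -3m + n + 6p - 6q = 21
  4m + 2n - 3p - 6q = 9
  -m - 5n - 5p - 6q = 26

Row-reduce:
R1 ← R1 / (5/2).
R2 ← R2 + 3·R1.
R3 ← R3 − 4·R1.
R4 ← R4 + 1·R1.
R2 ← R2 / (-16/5).
R1 ← R1 + 7/5·R2.
R3 ← R3 − 38/5·R2.
R4 ← R4 + 32/5·R2.
R3 ← R3 / (5/8).
R1 ← R1 + 25/16·R3.
R2 ← R2 − 21/16·R3.
Row 4 reduces to 0 = -4, a contradiction. The system is inconsistent.

no solution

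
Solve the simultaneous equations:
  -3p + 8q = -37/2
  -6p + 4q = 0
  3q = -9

Row-reduce:
R1 ← R1 / (-3).
R2 ← R2 + 6·R1.
R2 ← R2 / (-12).
R1 ← R1 + 8/3·R2.
R3 ← R3 − 3·R2.
Row 3 reduces to 0 = 1/4, a contradiction. The system is inconsistent.

no solution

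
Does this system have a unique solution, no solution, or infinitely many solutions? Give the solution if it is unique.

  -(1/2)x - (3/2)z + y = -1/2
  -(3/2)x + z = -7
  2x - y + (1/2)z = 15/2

infinitely many solutions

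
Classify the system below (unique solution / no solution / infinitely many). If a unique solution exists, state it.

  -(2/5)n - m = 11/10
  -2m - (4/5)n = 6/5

Row-reduce:
R1 ← R1 / (-1).
R2 ← R2 + 2·R1.
Row 2 reduces to 0 = -1, a contradiction. The system is inconsistent.

no solution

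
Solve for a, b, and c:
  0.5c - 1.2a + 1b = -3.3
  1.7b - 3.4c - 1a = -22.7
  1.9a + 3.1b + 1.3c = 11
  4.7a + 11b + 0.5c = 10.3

Row-reduce the augmented matrix:
R1 ← R1 / (-6/5).
R2 ← R2 + 1·R1.
R3 ← R3 − 19/10·R1.
R4 ← R4 − 47/10·R1.
R2 ← R2 / (13/15).
R1 ← R1 + 5/6·R2.
R3 ← R3 − 281/60·R2.
R4 ← R4 − 179/12·R2.
R3 ← R3 / (4725/208).
R1 ← R1 + 425/104·R3.
R2 ← R2 + 229/52·R3.
R4 ← R4 − 14175/208·R3.
R4 reduces to 0 = 0, so the extra equation is consistent.
Reading off the reduced rows gives a = 4, b = -1, c = 5.

a = 4, b = -1, c = 5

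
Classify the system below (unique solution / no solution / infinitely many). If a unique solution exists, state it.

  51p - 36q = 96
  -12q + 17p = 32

Row-reduce:
R1 ← R1 / (51).
R2 ← R2 − 17·R1.
Rank is 1 with 2 unknowns, leaving q free.

infinitely many solutions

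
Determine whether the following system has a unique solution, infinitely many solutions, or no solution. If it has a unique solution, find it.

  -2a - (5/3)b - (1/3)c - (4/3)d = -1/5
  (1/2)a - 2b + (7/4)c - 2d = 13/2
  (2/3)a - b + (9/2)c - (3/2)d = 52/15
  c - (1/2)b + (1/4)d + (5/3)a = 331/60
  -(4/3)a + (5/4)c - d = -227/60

Row-reduce the augmented matrix:
R1 ← R1 / (-2).
R2 ← R2 − 1/2·R1.
R3 ← R3 − 2/3·R1.
R4 ← R4 − 5/3·R1.
R5 ← R5 + 4/3·R1.
R2 ← R2 / (-29/12).
R1 ← R1 − 5/6·R2.
R3 ← R3 + 14/9·R2.
R4 ← R4 + 17/9·R2.
R5 ← R5 − 10/9·R2.
R3 ← R3 / (577/174).
R1 ← R1 − 43/58·R3.
R2 ← R2 + 20/29·R3.
R4 ← R4 + 101/174·R3.
R5 ← R5 − 779/348·R3.
R4 ← R4 / (2043/2308).
R1 ← R1 + 45/1154·R4.
R2 ← R2 − 504/577·R4.
R3 ← R3 + 77/577·R4.
R5 ← R5 + 2043/2308·R4.
R5 reduces to 0 = 0, so the extra equation is consistent.
Reading off the reduced rows gives a = 5/2, b = -3, c = -1/5, d = 1/5.

a = 5/2, b = -3, c = -1/5, d = 1/5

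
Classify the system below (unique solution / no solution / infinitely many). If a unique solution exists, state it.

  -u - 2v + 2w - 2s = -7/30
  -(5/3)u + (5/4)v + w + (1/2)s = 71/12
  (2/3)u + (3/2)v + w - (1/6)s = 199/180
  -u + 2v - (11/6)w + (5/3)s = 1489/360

u = -2, v = 6/5, w = 3/4, s = 2/3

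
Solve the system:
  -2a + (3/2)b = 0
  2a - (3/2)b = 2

Row-reduce:
R1 ← R1 / (-2).
R2 ← R2 − 2·R1.
Row 2 reduces to 0 = 2, a contradiction. The system is inconsistent.

no solution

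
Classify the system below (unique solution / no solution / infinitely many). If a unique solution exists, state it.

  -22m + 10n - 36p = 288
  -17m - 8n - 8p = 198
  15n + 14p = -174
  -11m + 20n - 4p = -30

Row-reduce the augmented matrix:
R1 ← R1 / (-22).
R2 ← R2 + 17·R1.
R4 ← R4 + 11·R1.
R2 ← R2 / (-173/11).
R1 ← R1 + 5/11·R2.
R3 ← R3 − 15·R2.
R4 ← R4 − 15·R2.
R3 ← R3 / (5692/173).
R1 ← R1 − 184/173·R3.
R2 ← R2 + 218/173·R3.
R4 ← R4 − 5692/173·R3.
R4 reduces to 0 = 0, so the extra equation is consistent.
Reading off the reduced rows gives m = -6, n = -6, p = -6.

m = -6, n = -6, p = -6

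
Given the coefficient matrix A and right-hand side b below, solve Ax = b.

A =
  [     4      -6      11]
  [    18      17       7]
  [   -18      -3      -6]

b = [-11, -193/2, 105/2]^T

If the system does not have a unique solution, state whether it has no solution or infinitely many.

x_1 = -7/4, x_2 = -3, x_3 = -2

Row-reduce the augmented matrix:
R1 ← R1 / (4).
R2 ← R2 − 18·R1.
R3 ← R3 + 18·R1.
R2 ← R2 / (44).
R1 ← R1 + 3/2·R2.
R3 ← R3 + 30·R2.
R3 ← R3 / (639/44).
R1 ← R1 − 229/176·R3.
R2 ← R2 + 85/88·R3.
Reading off the reduced rows gives x_1 = -7/4, x_2 = -3, x_3 = -2.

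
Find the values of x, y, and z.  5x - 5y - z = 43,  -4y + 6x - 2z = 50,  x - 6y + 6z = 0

Row-reduce the augmented matrix:
R1 ← R1 / (5).
R2 ← R2 − 6·R1.
R3 ← R3 − 1·R1.
R2 ← R2 / (2).
R1 ← R1 + 1·R2.
R3 ← R3 + 5·R2.
R3 ← R3 / (21/5).
R1 ← R1 + 3/5·R3.
R2 ← R2 + 2/5·R3.
Reading off the reduced rows gives x = 6, y = -2, z = -3.

x = 6, y = -2, z = -3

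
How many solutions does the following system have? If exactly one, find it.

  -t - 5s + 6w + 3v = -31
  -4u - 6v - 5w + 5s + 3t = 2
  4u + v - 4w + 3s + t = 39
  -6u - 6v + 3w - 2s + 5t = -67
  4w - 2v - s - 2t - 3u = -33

u = 2, v = 4, w = -5, s = 3, t = -2

Row-reduce the augmented matrix:
Swap R1 and R2.
R1 ← R1 / (-4).
R3 ← R3 − 4·R1.
R4 ← R4 + 6·R1.
R5 ← R5 + 3·R1.
R2 ← R2 / (3).
R1 ← R1 − 3/2·R2.
R3 ← R3 + 5·R2.
R4 ← R4 − 3·R2.
R5 ← R5 − 5/2·R2.
R1 ← R1 + 7/4·R3.
R2 ← R2 − 2·R3.
R4 ← R4 − 9/2·R3.
R5 ← R5 − 11/4·R3.
R4 ← R4 / (-3).
R1 ← R1 − 2/3·R4.
R2 ← R2 + 1·R4.
R3 ← R3 + 1/3·R4.
R5 ← R5 − 1/3·R4.
R5 ← R5 / (-65/6).
R1 ← R1 − 11/6·R5.
R2 ← R2 + 2·R5.
R3 ← R3 − 10/3·R5.
R4 ← R4 − 3·R5.
Reading off the reduced rows gives u = 2, v = 4, w = -5, s = 3, t = -2.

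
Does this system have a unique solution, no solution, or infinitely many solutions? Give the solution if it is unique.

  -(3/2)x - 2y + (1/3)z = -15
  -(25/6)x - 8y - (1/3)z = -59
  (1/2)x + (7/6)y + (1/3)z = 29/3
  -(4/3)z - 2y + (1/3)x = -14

x = 6, y = 4, z = 6

Row-reduce the augmented matrix:
R1 ← R1 / (-3/2).
R2 ← R2 + 25/6·R1.
R3 ← R3 − 1/2·R1.
R4 ← R4 − 1/3·R1.
R2 ← R2 / (-22/9).
R1 ← R1 − 4/3·R2.
R3 ← R3 − 1/2·R2.
R4 ← R4 + 22/9·R2.
R3 ← R3 / (37/198).
R1 ← R1 + 10/11·R3.
R2 ← R2 − 17/33·R3.
R4 reduces to 0 = 0, so the extra equation is consistent.
Reading off the reduced rows gives x = 6, y = 4, z = 6.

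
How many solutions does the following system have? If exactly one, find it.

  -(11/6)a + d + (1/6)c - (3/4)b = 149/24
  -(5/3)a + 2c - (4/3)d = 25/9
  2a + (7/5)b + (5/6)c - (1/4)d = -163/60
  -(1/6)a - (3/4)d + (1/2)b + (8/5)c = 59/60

Row-reduce the augmented matrix:
R1 ← R1 / (-11/6).
R2 ← R2 + 5/3·R1.
R3 ← R3 − 2·R1.
R4 ← R4 + 1/6·R1.
R2 ← R2 / (15/22).
R1 ← R1 − 9/22·R2.
R3 ← R3 − 32/55·R2.
R4 ← R4 − 25/44·R2.
R3 ← R3 / (-253/450).
R1 ← R1 + 6/5·R3.
R2 ← R2 − 122/45·R3.
R4 ← R4 − 2/45·R3.
R4 ← R4 / (18907/15180).
R1 ← R1 + 1285/253·R4.
R2 ← R2 − 7585/759·R4.
R3 ← R3 + 2479/506·R4.
Reading off the reduced rows gives a = -2, b = 1/2, c = 3/2, d = 8/3.

a = -2, b = 1/2, c = 3/2, d = 8/3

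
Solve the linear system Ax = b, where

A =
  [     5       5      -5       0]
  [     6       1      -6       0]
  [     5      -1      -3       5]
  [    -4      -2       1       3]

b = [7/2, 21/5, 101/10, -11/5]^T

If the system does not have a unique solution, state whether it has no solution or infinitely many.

Row-reduce the augmented matrix:
R1 ← R1 / (5).
R2 ← R2 − 6·R1.
R3 ← R3 − 5·R1.
R4 ← R4 + 4·R1.
R2 ← R2 / (-5).
R1 ← R1 − 1·R2.
R3 ← R3 + 6·R2.
R4 ← R4 − 2·R2.
R3 ← R3 / (2).
R1 ← R1 + 1·R3.
R4 ← R4 + 3·R3.
R4 ← R4 / (21/2).
R1 ← R1 − 5/2·R4.
R3 ← R3 − 5/2·R4.
Reading off the reduced rows gives x_1 = 3/2, x_2 = 0, x_3 = 4/5, x_4 = 1.

x_1 = 3/2, x_2 = 0, x_3 = 4/5, x_4 = 1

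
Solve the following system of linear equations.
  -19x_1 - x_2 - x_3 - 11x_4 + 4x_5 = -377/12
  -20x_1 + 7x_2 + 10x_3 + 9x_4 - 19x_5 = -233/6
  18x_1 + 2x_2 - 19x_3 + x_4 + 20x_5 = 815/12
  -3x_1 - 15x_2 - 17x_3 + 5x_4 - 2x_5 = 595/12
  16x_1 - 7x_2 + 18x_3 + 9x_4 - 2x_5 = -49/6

Row-reduce the augmented matrix:
R1 ← R1 / (-19).
R2 ← R2 + 20·R1.
R3 ← R3 − 18·R1.
R4 ← R4 + 3·R1.
R5 ← R5 − 16·R1.
R2 ← R2 / (153/19).
R1 ← R1 − 1/19·R2.
R3 ← R3 − 20/19·R2.
R4 ← R4 + 282/19·R2.
R5 ← R5 + 149/19·R2.
R3 ← R3 / (-1091/51).
R1 ← R1 + 1/51·R3.
R2 ← R2 − 70/51·R3.
R4 ← R4 − 60/17·R3.
R5 ← R5 − 1424/51·R3.
R4 ← R4 / (139654/3273).
R1 ← R1 − 497/1091·R4.
R2 ← R2 − 5821/3273·R4.
R3 ← R3 − 1853/3273·R4.
R5 ← R5 − 12994/3273·R4.
R5 ← R5 / (1228185/69827).
R1 ← R1 − 24731/69827·R5.
R2 ← R2 − 38199/69827·R5.
R3 ← R3 + 49582/69827·R5.
R4 ← R4 + 67074/69827·R5.
Reading off the reduced rows gives x_1 = 1, x_2 = -1/2, x_3 = -9/4, x_4 = 3/2, x_5 = 1/3.

x_1 = 1, x_2 = -1/2, x_3 = -9/4, x_4 = 3/2, x_5 = 1/3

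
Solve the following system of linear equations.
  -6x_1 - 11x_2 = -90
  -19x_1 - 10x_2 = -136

x_1 = 4, x_2 = 6

Row-reduce the augmented matrix:
R1 ← R1 / (-6).
R2 ← R2 + 19·R1.
R2 ← R2 / (149/6).
R1 ← R1 − 11/6·R2.
Reading off the reduced rows gives x_1 = 4, x_2 = 6.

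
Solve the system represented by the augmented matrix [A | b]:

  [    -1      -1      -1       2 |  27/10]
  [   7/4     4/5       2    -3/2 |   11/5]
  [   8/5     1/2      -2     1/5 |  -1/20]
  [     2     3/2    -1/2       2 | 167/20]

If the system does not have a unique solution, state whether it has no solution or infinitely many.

Row-reduce the augmented matrix:
R1 ← R1 / (-1).
R2 ← R2 − 7/4·R1.
R3 ← R3 − 8/5·R1.
R4 ← R4 − 2·R1.
R2 ← R2 / (-19/20).
R1 ← R1 − 1·R2.
R3 ← R3 + 11/10·R2.
R4 ← R4 + 1/2·R2.
R3 ← R3 / (-739/190).
R1 ← R1 − 24/19·R3.
R2 ← R2 + 5/19·R3.
R4 ← R4 + 50/19·R3.
R4 ← R4 / (3114/739).
R1 ← R1 − 338/739·R4.
R2 ← R2 + 1610/739·R4.
R3 ← R3 + 206/739·R4.
Reading off the reduced rows gives x_1 = 2, x_2 = -1/2, x_3 = 9/5, x_4 = 3.

x_1 = 2, x_2 = -1/2, x_3 = 9/5, x_4 = 3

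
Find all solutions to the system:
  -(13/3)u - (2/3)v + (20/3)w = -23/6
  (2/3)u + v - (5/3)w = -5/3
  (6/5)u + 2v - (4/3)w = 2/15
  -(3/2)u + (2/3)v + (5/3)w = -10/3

Row-reduce:
R1 ← R1 / (-13/3).
R2 ← R2 − 2/3·R1.
R3 ← R3 − 6/5·R1.
R4 ← R4 + 3/2·R1.
R2 ← R2 / (35/39).
R1 ← R1 − 2/13·R2.
R3 ← R3 − 118/65·R2.
R4 ← R4 − 35/39·R2.
R3 ← R3 / (38/21).
R1 ← R1 + 10/7·R3.
R2 ← R2 + 5/7·R3.
Row 4 reduces to 0 = 1/4, a contradiction. The system is inconsistent.

no solution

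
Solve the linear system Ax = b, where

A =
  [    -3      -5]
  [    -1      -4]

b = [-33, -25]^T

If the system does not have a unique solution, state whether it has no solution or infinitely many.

x_1 = 1, x_2 = 6

From equation 2: x_1 = 25 − 4·x_2.
Substitute into equation 1 and solve: x_2 = 6.
Then x_1 = 1.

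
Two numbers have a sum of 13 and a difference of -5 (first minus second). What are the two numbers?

first number: 4, second number: 9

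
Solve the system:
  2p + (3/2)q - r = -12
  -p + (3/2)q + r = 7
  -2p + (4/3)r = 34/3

no solution

Row-reduce:
R1 ← R1 / (2).
R2 ← R2 + 1·R1.
R3 ← R3 + 2·R1.
R2 ← R2 / (9/4).
R1 ← R1 − 3/4·R2.
R3 ← R3 − 3/2·R2.
Row 3 reduces to 0 = -4/3, a contradiction. The system is inconsistent.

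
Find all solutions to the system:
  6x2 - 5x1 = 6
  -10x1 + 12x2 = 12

infinitely many solutions

Row-reduce:
R1 ← R1 / (-5).
R2 ← R2 + 10·R1.
Rank is 1 with 2 unknowns, leaving x2 free.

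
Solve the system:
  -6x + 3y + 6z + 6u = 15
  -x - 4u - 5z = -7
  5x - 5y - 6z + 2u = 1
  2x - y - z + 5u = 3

x = -2, y = -3, z = 1, u = 1

Row-reduce the augmented matrix:
R1 ← R1 / (-6).
R2 ← R2 + 1·R1.
R3 ← R3 − 5·R1.
R4 ← R4 − 2·R1.
R2 ← R2 / (-1/2).
R1 ← R1 + 1/2·R2.
R3 ← R3 + 5/2·R2.
R3 ← R3 / (29).
R1 ← R1 − 5·R3.
R2 ← R2 − 12·R3.
R4 ← R4 − 1·R3.
R4 ← R4 / (171/29).
R1 ← R1 + 44/29·R4.
R2 ← R2 + 94/29·R4.
R3 ← R3 − 32/29·R4.
Reading off the reduced rows gives x = -2, y = -3, z = 1, u = 1.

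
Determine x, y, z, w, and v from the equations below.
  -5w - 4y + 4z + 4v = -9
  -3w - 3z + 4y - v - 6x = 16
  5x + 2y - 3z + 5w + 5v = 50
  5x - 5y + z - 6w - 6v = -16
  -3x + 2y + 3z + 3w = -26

Row-reduce the augmented matrix:
Swap R1 and R2.
R1 ← R1 / (-6).
R3 ← R3 − 5·R1.
R4 ← R4 − 5·R1.
R5 ← R5 + 3·R1.
R2 ← R2 / (-4).
R1 ← R1 + 2/3·R2.
R3 ← R3 − 16/3·R2.
R4 ← R4 + 5/3·R2.
R3 ← R3 / (-1/6).
R1 ← R1 + 1/6·R3.
R2 ← R2 + 1·R3.
R4 ← R4 + 19/6·R3.
R5 ← R5 − 9/2·R3.
R4 ← R4 / (291/4).
R1 ← R1 − 11/2·R4.
R2 ← R2 − 105/4·R4.
R3 ← R3 − 25·R4.
R5 ← R5 + 108·R4.
R5 ← R5 / (-2287/97).
R1 ← R1 − 416/97·R5.
R2 ← R2 − 989/97·R5.
R3 ← R3 − 771/97·R5.
R4 ← R4 + 252/97·R5.
Reading off the reduced rows gives x = 4, y = 5, z = -5, w = -3, v = 4.

x = 4, y = 5, z = -5, w = -3, v = 4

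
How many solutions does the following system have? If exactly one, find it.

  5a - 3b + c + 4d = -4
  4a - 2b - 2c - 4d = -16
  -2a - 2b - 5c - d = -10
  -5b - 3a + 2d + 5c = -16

Row-reduce the augmented matrix:
R1 ← R1 / (5).
R2 ← R2 − 4·R1.
R3 ← R3 + 2·R1.
R4 ← R4 + 3·R1.
R2 ← R2 / (2/5).
R1 ← R1 + 3/5·R2.
R3 ← R3 + 16/5·R2.
R4 ← R4 + 34/5·R2.
R3 ← R3 / (-27).
R1 ← R1 + 4·R3.
R2 ← R2 + 7·R3.
R4 ← R4 + 42·R3.
R4 ← R4 / (-88/3).
R1 ← R1 + 14/9·R4.
R2 ← R2 + 29/9·R4.
R3 ← R3 − 19/9·R4.
Reading off the reduced rows gives a = 0, b = 4, c = 0, d = 2.

a = 0, b = 4, c = 0, d = 2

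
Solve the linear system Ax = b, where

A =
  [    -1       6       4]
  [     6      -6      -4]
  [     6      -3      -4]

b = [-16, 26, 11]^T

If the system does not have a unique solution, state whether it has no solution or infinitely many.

x_1 = 2, x_2 = -5, x_3 = 4

Row-reduce the augmented matrix:
R1 ← R1 / (-1).
R2 ← R2 − 6·R1.
R3 ← R3 − 6·R1.
R2 ← R2 / (30).
R1 ← R1 + 6·R2.
R3 ← R3 − 33·R2.
R3 ← R3 / (-2).
R2 ← R2 − 2/3·R3.
Reading off the reduced rows gives x_1 = 2, x_2 = -5, x_3 = 4.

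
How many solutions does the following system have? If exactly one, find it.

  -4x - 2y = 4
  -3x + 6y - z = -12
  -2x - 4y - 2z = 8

x = 0, y = -2, z = 0

Row-reduce the augmented matrix:
R1 ← R1 / (-4).
R2 ← R2 + 3·R1.
R3 ← R3 + 2·R1.
R2 ← R2 / (15/2).
R1 ← R1 − 1/2·R2.
R3 ← R3 + 3·R2.
R3 ← R3 / (-12/5).
R1 ← R1 − 1/15·R3.
R2 ← R2 + 2/15·R3.
Reading off the reduced rows gives x = 0, y = -2, z = 0.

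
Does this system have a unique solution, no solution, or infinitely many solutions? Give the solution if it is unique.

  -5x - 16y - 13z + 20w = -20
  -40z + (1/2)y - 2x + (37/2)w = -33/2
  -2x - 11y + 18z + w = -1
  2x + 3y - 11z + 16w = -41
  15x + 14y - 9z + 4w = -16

Row-reduce:
R1 ← R1 / (-5).
R2 ← R2 + 2·R1.
R3 ← R3 + 2·R1.
R4 ← R4 − 2·R1.
R5 ← R5 − 15·R1.
R2 ← R2 / (69/10).
R1 ← R1 − 16/5·R2.
R3 ← R3 + 23/5·R2.
R4 ← R4 + 17/5·R2.
R5 ← R5 + 34·R2.
Swap R3 and R4.
R3 ← R3 / (-767/23).
R1 ← R1 − 431/23·R3.
R2 ← R2 + 116/23·R3.
R5 ← R5 + 5048/23·R3.
Swap R4 and R5.
R4 ← R4 / (-58498/767).
R1 ← R1 − 5771/767·R4.
R2 ← R2 + 2217/767·R4.
R3 ← R3 + 671/767·R4.
Row 5 reduces to 0 = 4/3, a contradiction. The system is inconsistent.

no solution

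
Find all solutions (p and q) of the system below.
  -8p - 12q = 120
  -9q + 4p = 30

p = -6, q = -6

Row-reduce the augmented matrix:
R1 ← R1 / (-8).
R2 ← R2 − 4·R1.
R2 ← R2 / (-15).
R1 ← R1 − 3/2·R2.
Reading off the reduced rows gives p = -6, q = -6.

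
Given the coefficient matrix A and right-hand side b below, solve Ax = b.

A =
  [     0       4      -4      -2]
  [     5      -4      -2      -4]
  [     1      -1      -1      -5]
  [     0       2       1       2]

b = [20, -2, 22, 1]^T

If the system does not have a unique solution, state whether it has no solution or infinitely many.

Row-reduce the augmented matrix:
Swap R1 and R2.
R1 ← R1 / (5).
R3 ← R3 − 1·R1.
R2 ← R2 / (4).
R1 ← R1 + 4/5·R2.
R3 ← R3 + 1/5·R2.
R4 ← R4 − 2·R2.
R3 ← R3 / (-4/5).
R1 ← R1 + 6/5·R3.
R2 ← R2 + 1·R3.
R4 ← R4 − 3·R3.
R4 ← R4 / (-105/8).
R1 ← R1 − 21/4·R4.
R2 ← R2 − 39/8·R4.
R3 ← R3 − 43/8·R4.
Reading off the reduced rows gives x_1 = 0, x_2 = 5, x_3 = 3, x_4 = -6.

x_1 = 0, x_2 = 5, x_3 = 3, x_4 = -6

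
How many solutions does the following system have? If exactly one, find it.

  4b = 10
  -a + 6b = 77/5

Row-reduce the augmented matrix:
Swap R1 and R2.
R1 ← R1 / (-1).
R2 ← R2 / (4).
R1 ← R1 + 6·R2.
Reading off the reduced rows gives a = -2/5, b = 5/2.

a = -2/5, b = 5/2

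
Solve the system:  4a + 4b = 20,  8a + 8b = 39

no solution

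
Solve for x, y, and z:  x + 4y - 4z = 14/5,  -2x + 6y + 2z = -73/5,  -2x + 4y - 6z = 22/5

x = 4/5, y = -3/2, z = -2

Row-reduce the augmented matrix:
R2 ← R2 + 2·R1.
R3 ← R3 + 2·R1.
R2 ← R2 / (14).
R1 ← R1 − 4·R2.
R3 ← R3 − 12·R2.
R3 ← R3 / (-62/7).
R1 ← R1 + 16/7·R3.
R2 ← R2 + 3/7·R3.
Reading off the reduced rows gives x = 4/5, y = -3/2, z = -2.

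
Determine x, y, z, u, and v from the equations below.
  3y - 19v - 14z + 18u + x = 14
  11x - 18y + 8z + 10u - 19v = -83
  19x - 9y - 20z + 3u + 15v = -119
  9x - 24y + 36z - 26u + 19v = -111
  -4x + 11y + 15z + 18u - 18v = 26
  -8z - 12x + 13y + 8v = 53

x = -1, y = 5, z = -1, u = -5, v = -4

Row-reduce the augmented matrix:
R2 ← R2 − 11·R1.
R3 ← R3 − 19·R1.
R4 ← R4 − 9·R1.
R5 ← R5 + 4·R1.
R6 ← R6 + 12·R1.
R2 ← R2 / (-51).
R1 ← R1 − 3·R2.
R3 ← R3 + 66·R2.
R4 ← R4 + 51·R2.
R5 ← R5 − 23·R2.
R6 ← R6 − 49·R2.
R3 ← R3 / (618/17).
R1 ← R1 + 76/17·R3.
R2 ← R2 + 54/17·R3.
R5 ← R5 − 545/17·R3.
R6 ← R6 + 346/17·R3.
Swap R4 and R5.
R4 ← R4 / (18461/206).
R1 ← R1 + 1492/309·R4.
R2 ← R2 + 1445/309·R4.
R3 ← R3 + 1627/618·R4.
R6 ← R6 + 5627/309·R4.
Swap R5 and R6.
R5 ← R5 / (1726550/166149).
R1 ← R1 − 257119/166149·R5.
R2 ← R2 − 203102/166149·R5.
R3 ← R3 + 5968/166149·R5.
R4 ← R4 + 76052/55383·R5.
R6 reduces to 0 = 0, so the extra equation is consistent.
Reading off the reduced rows gives x = -1, y = 5, z = -1, u = -5, v = -4.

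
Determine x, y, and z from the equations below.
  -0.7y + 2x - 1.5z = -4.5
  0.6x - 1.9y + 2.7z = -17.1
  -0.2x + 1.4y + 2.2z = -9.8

Row-reduce the augmented matrix:
R1 ← R1 / (2).
R2 ← R2 − 3/5·R1.
R3 ← R3 + 1/5·R1.
R2 ← R2 / (-169/100).
R1 ← R1 + 7/20·R2.
R3 ← R3 − 133/100·R2.
R3 ← R3 / (3827/845).
R1 ← R1 + 237/169·R3.
R2 ← R2 + 315/169·R3.
Reading off the reduced rows gives x = -6, y = 0, z = -5.

x = -6, y = 0, z = -5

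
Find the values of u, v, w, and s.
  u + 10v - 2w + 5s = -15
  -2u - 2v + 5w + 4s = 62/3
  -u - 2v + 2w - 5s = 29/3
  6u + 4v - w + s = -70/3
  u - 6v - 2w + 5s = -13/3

Row-reduce the augmented matrix:
R2 ← R2 + 2·R1.
R3 ← R3 + 1·R1.
R4 ← R4 − 6·R1.
R5 ← R5 − 1·R1.
R2 ← R2 / (18).
R1 ← R1 − 10·R2.
R3 ← R3 − 8·R2.
R4 ← R4 + 56·R2.
R5 ← R5 + 16·R2.
R3 ← R3 / (-4/9).
R1 ← R1 + 23/9·R3.
R2 ← R2 − 1/18·R3.
R4 ← R4 − 127/9·R3.
R5 ← R5 − 8/9·R3.
R4 ← R4 / (-183).
R1 ← R1 − 33·R4.
R3 ← R3 − 14·R4.
R5 reduces to 0 = 0, so the extra equation is consistent.
Reading off the reduced rows gives u = -3, v = -2/3, w = 8/3, s = 0.

u = -3, v = -2/3, w = 8/3, s = 0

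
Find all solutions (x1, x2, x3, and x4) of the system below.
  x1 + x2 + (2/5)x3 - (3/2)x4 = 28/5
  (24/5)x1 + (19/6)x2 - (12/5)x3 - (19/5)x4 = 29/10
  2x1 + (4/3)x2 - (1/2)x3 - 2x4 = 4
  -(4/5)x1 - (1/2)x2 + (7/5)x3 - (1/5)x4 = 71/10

no solution

Row-reduce:
R2 ← R2 − 24/5·R1.
R3 ← R3 − 2·R1.
R4 ← R4 + 4/5·R1.
R2 ← R2 / (-49/30).
R1 ← R1 − 1·R2.
R3 ← R3 + 2/3·R2.
R4 ← R4 − 3/10·R2.
R3 ← R3 / (227/490).
R1 ← R1 + 110/49·R3.
R2 ← R2 − 648/245·R3.
R4 ← R4 − 227/245·R3.
Row 4 reduces to 0 = 2, a contradiction. The system is inconsistent.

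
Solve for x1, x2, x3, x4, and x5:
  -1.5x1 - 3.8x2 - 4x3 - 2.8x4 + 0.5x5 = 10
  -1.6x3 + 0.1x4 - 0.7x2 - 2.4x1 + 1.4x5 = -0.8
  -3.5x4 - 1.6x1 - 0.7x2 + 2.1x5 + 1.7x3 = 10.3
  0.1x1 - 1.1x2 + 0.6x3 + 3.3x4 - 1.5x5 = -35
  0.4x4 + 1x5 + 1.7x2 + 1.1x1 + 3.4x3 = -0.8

x1 = 4, x2 = 6, x3 = -5, x4 = -6, x5 = 4

Row-reduce the augmented matrix:
R1 ← R1 / (-3/2).
R2 ← R2 + 12/5·R1.
R3 ← R3 + 8/5·R1.
R4 ← R4 − 1/10·R1.
R5 ← R5 − 11/10·R1.
R2 ← R2 / (269/50).
R1 ← R1 − 38/15·R2.
R3 ← R3 − 503/150·R2.
R4 ← R4 + 203/150·R2.
R5 ← R5 + 163/150·R2.
R3 ← R3 / (24007/8070).
R1 ← R1 − 328/807·R3.
R2 ← R2 − 240/269·R3.
R4 ← R4 − 6217/4035·R3.
R5 ← R5 − 1159/807·R3.
R4 ← R4 / (721391/120035).
R1 ← R1 − 4086/24007·R4.
R2 ← R2 − 44687/24007·R4.
R3 ← R3 + 27180/24007·R4.
R5 ← R5 − 215523/240070·R4.
R5 ← R5 / (787547/655810).
R1 ← R1 + 522329/721391·R5.
R2 ← R2 − 254414/721391·R5.
R3 ← R3 − 26465/721391·R5.
R4 ← R4 + 232084/721391·R5.
Reading off the reduced rows gives x1 = 4, x2 = 6, x3 = -5, x4 = -6, x5 = 4.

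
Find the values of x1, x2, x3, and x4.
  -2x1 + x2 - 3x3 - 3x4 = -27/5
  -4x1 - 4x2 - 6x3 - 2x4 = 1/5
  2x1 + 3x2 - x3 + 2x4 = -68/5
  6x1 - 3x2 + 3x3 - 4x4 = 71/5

x1 = -4/5, x2 = -5/2, x3 = 5/2, x4 = -1

Row-reduce the augmented matrix:
R1 ← R1 / (-2).
R2 ← R2 + 4·R1.
R3 ← R3 − 2·R1.
R4 ← R4 − 6·R1.
R2 ← R2 / (-6).
R1 ← R1 + 1/2·R2.
R3 ← R3 − 4·R2.
R3 ← R3 / (-4).
R1 ← R1 − 3/2·R3.
R4 ← R4 + 6·R3.
R4 ← R4 / (-31/2).
R1 ← R1 − 43/24·R4.
R2 ← R2 + 2/3·R4.
R3 ← R3 + 5/12·R4.
Reading off the reduced rows gives x1 = -4/5, x2 = -5/2, x3 = 5/2, x4 = -1.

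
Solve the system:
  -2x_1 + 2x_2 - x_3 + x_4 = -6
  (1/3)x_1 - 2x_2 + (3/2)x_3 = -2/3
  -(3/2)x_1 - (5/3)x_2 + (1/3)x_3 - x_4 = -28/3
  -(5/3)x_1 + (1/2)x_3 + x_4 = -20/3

infinitely many solutions

Row-reduce:
R1 ← R1 / (-2).
R2 ← R2 − 1/3·R1.
R3 ← R3 + 3/2·R1.
R4 ← R4 + 5/3·R1.
R2 ← R2 / (-5/3).
R1 ← R1 + 1·R2.
R3 ← R3 + 19/6·R2.
R4 ← R4 + 5/3·R2.
R3 ← R3 / (-29/20).
R1 ← R1 + 3/10·R3.
R2 ← R2 + 4/5·R3.
Rank is 3 with 4 unknowns, leaving x_4 free.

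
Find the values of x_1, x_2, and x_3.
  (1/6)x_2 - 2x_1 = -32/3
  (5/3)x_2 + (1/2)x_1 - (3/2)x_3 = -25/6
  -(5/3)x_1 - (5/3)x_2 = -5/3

x_1 = 5, x_2 = -4, x_3 = 0

Row-reduce the augmented matrix:
R1 ← R1 / (-2).
R2 ← R2 − 1/2·R1.
R3 ← R3 + 5/3·R1.
R2 ← R2 / (41/24).
R1 ← R1 + 1/12·R2.
R3 ← R3 + 65/36·R2.
R3 ← R3 / (-65/41).
R1 ← R1 + 3/41·R3.
R2 ← R2 + 36/41·R3.
Reading off the reduced rows gives x_1 = 5, x_2 = -4, x_3 = 0.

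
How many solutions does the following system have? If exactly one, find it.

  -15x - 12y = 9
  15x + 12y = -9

infinitely many solutions

Row-reduce:
R1 ← R1 / (-15).
R2 ← R2 − 15·R1.
Rank is 1 with 2 unknowns, leaving y free.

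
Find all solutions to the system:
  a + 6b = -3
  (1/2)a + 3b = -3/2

Row-reduce:
R2 ← R2 − 1/2·R1.
Rank is 1 with 2 unknowns, leaving b free.

infinitely many solutions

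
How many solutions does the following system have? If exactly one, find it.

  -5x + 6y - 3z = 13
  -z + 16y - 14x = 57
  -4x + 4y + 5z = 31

Row-reduce:
R1 ← R1 / (-5).
R2 ← R2 + 14·R1.
R3 ← R3 + 4·R1.
R2 ← R2 / (-4/5).
R1 ← R1 + 6/5·R2.
R3 ← R3 + 4/5·R2.
Rank is 2 with 3 unknowns, leaving z free.

infinitely many solutions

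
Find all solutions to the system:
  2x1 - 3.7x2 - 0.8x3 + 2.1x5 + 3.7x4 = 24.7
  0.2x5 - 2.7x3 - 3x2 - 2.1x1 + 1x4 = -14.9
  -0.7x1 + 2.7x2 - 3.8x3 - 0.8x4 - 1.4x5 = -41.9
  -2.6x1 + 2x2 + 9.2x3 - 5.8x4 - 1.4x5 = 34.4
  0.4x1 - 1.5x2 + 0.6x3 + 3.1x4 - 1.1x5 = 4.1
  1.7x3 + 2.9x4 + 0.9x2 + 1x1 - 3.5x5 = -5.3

Row-reduce the augmented matrix:
R1 ← R1 / (2).
R2 ← R2 + 21/10·R1.
R3 ← R3 + 7/10·R1.
R4 ← R4 + 13/5·R1.
R5 ← R5 − 2/5·R1.
R6 ← R6 − 1·R1.
R2 ← R2 / (-1377/200).
R1 ← R1 + 37/20·R2.
R3 ← R3 − 281/200·R2.
R4 ← R4 + 281/100·R2.
R5 ← R5 + 19/25·R2.
R6 ← R6 − 11/4·R2.
R3 ← R3 / (-22043/4590).
R1 ← R1 − 253/459·R3.
R2 ← R2 − 236/459·R3.
R4 ← R4 − 22043/2295·R3.
R5 ← R5 − 2641/2295·R3.
R6 ← R6 − 3149/4590·R3.
Swap R4 and R5.
R4 ← R4 / (720229/330645).
R1 ← R1 − 46861/66129·R4.
R2 ← R2 + 12119/22043·R4.
R3 ← R3 + 20543/66129·R4.
R6 ← R6 − 45/14·R4.
Swap R5 and R6.
R5 ← R5 / (-6611641/7202290).
R1 ← R1 − 704537/720229·R5.
R2 ← R2 + 597179/720229·R5.
R3 ← R3 + 161555/720229·R5.
R4 ← R4 + 604162/720229·R5.
R6 reduces to 0 = 0, so the extra equation is consistent.
Reading off the reduced rows gives x1 = 5, x2 = -4, x3 = 6, x4 = -1, x5 = 4.

x1 = 5, x2 = -4, x3 = 6, x4 = -1, x5 = 4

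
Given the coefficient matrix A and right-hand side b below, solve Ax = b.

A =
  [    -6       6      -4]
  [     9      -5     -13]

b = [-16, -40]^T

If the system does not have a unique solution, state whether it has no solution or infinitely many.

Row-reduce:
R1 ← R1 / (-6).
R2 ← R2 − 9·R1.
R2 ← R2 / (4).
R1 ← R1 + 1·R2.
Rank is 2 with 3 unknowns, leaving x_3 free.

infinitely many solutions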